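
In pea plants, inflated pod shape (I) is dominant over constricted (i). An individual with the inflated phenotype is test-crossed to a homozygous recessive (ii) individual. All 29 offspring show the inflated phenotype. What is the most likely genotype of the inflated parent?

Test cross: ? × ii
All offspring are inflated.
If the unknown parent were heterozygous (Ii), about half of 29 offspring would be constricted; none are. The unknown parent is most likely homozygous dominant (II).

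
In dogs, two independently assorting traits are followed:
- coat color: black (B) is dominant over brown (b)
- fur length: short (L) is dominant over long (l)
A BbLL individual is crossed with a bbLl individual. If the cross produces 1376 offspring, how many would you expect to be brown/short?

Dihybrid cross BbLL × bbLl — consider each gene separately:
coat color: Bb × bb → 2 Bb, 2 bb → 2 B_ : 2 bb (out of 4)
fur length: LL × Ll → 2 LL, 2 Ll → 4 L_ (out of 4)
Combine (counts out of 4 × 4 = 16): black/short (B_L_) = 2×4 = 8; brown/short (bbL_) = 2×4 = 8
Phenotype counts (out of 16): 8 black/short, 8 brown/short
brown/short: 8 out of 16 → fraction 1/2
Expected count = 1/2 × 1376 = 688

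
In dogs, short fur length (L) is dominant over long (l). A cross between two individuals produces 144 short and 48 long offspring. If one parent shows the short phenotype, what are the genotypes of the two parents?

Observed offspring: 144 short, 48 long
The observed ratio simplifies to 3:1. Long (ll) offspring appear, so each parent must contribute one l allele. The parent stated to show short carries L, so it is Ll. The other parent is then either Ll or ll: Ll × ll would give a 1:1 split, whereas Ll × Ll gives 3:1 — matching the data. So both parents are heterozygous (Ll × Ll).
Parent genotypes: Ll × Ll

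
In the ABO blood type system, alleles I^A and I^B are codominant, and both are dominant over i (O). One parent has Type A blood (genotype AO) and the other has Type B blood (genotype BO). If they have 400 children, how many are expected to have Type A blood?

Cross: AO × BO
Possible offspring genotypes: 1 AB, 1 AO, 1 BO, 1 OO
Blood type counts: 1 Type AB, 1 Type A, 1 Type B, 1 Type O
Probability of Type A: 1/4
Expected count = 1/4 × 400 = 100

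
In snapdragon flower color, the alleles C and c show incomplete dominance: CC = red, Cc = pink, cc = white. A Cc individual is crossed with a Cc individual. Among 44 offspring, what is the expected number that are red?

Punnett square for Cc × Cc:
Offspring genotypes: 1 CC, 2 Cc, 1 cc
Phenotype counts: 1 red, 2 pink, 1 white
red: 1 out of 4 → fraction 1/4
Expected count = 1/4 × 44 = 11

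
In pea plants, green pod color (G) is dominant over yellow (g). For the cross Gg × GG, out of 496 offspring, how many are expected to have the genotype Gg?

Punnett square for Gg × GG:
Offspring genotypes: 2 GG, 2 Gg
Total offspring: 4
Count with target: 2
Probability: 2/4 = 1/2
Expected count = 1/2 × 496 = 248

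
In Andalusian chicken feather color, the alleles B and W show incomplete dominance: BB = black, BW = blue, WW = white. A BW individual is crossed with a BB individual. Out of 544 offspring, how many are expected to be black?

Punnett square for BW × BB:
Offspring genotypes: 2 BB, 2 BW
Phenotype counts: 2 black, 2 blue
black: 2 out of 4 → fraction 1/2
Expected count = 1/2 × 544 = 272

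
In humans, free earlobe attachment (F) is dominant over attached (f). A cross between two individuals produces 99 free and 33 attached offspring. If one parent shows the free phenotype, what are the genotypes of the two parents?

Observed offspring: 99 free, 33 attached
The observed ratio simplifies to 3:1. Attached (ff) offspring appear, so each parent must contribute one f allele. The parent stated to show free carries F, so it is Ff. The other parent is then either Ff or ff: Ff × ff would give a 1:1 split, whereas Ff × Ff gives 3:1 — matching the data. So both parents are heterozygous (Ff × Ff).
Parent genotypes: Ff × Ff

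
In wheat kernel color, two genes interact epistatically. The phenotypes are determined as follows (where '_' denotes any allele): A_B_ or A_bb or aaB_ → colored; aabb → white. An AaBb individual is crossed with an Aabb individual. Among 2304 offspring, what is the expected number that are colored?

Cross: AaBb × Aabb — consider each gene separately:
A gene: Aa × Aa → 1 AA, 2 Aa, 1 aa → 3 A_ : 1 aa (out of 4)
B gene: Bb × bb → 2 Bb, 2 bb → 2 B_ : 2 bb (out of 4)
Genotype classes (out of 4 × 4 = 16): A_B_ = 3×2 = 6; A_bb = 3×2 = 6; aaB_ = 1×2 = 2; aabb = 1×2 = 2
Apply the phenotype rules: A_B_ (6) + A_bb (6) + aaB_ (2) → colored; aabb (2) → white
Phenotype counts (out of 16): 14 colored, 2 white
colored: 14 out of 16 → fraction 7/8
Expected count = 7/8 × 2304 = 2016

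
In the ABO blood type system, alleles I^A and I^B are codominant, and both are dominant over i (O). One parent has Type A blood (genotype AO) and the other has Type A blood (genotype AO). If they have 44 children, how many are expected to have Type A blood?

Cross: AO × AO
Possible offspring genotypes: 1 AA, 2 AO, 1 OO
Blood type counts: 3 Type A, 1 Type O
Probability of Type A: 3/4
Expected count = 3/4 × 44 = 33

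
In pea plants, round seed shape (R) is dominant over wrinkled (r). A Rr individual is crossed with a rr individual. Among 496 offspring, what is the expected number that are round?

Punnett square for Rr × rr:
Offspring genotypes: 2 Rr, 2 rr
round: 2, wrinkled: 2
round: 2 out of 4 → fraction 1/2
Expected count = 1/2 × 496 = 248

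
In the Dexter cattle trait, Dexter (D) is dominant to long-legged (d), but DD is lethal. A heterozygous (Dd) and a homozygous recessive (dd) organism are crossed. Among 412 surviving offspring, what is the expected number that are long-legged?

Cross: Dd × dd
Punnett square offspring (before lethality): 2 Dd, 2 dd
No DD offspring are produced in this cross.
long-legged: 2 out of 4 → fraction 1/2
Expected count = 1/2 × 412 = 206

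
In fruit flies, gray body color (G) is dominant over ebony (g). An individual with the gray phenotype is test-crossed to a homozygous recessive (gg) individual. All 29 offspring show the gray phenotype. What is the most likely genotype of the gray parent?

Test cross: ? × gg
All offspring are gray.
If the unknown parent were heterozygous (Gg), about half of 29 offspring would be ebony; none are. The unknown parent is most likely homozygous dominant (GG).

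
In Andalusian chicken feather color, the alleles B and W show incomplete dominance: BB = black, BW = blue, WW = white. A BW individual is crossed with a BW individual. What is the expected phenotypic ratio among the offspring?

Punnett square for BW × BW:
Offspring genotypes: 1 BB, 2 BW, 1 WW
Phenotype counts: 1 black, 2 blue, 1 white
Ratio: 1 black : 2 blue : 1 white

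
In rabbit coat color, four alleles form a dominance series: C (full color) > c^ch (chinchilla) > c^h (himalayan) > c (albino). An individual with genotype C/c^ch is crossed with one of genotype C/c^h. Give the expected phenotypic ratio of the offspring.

Cross: C/c^ch × C/c^h
Allele dominance: C > c^ch > c^h > c
Offspring genotypes: 1 C/C, 1 C/c^h, 1 C/c^ch, 1 c^ch/c^h
Phenotype counts: 3 full color, 1 chinchilla
Ratio: 3 full color : 1 chinchilla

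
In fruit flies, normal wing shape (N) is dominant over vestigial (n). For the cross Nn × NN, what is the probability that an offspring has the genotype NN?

Punnett square for Nn × NN:
Offspring genotypes: 2 NN, 2 Nn
Total offspring: 4
Count with target: 2
Probability: 2/4 = 1/2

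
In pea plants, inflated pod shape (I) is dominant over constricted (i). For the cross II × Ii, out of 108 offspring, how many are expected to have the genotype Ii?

Punnett square for II × Ii:
Offspring genotypes: 2 II, 2 Ii
Total offspring: 4
Count with target: 2
Probability: 2/4 = 1/2
Expected count = 1/2 × 108 = 54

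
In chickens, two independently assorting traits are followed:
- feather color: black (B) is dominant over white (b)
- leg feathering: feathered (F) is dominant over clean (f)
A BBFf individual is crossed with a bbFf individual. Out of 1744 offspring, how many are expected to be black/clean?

Dihybrid cross BBFf × bbFf — consider each gene separately:
feather color: BB × bb → 4 Bb → 4 B_ (out of 4)
leg feathering: Ff × Ff → 1 FF, 2 Ff, 1 ff → 3 F_ : 1 ff (out of 4)
Combine (counts out of 4 × 4 = 16): black/feathered (B_F_) = 4×3 = 12; black/clean (B_ff) = 4×1 = 4
Phenotype counts (out of 16): 12 black/feathered, 4 black/clean
black/clean: 4 out of 16 → fraction 1/4
Expected count = 1/4 × 1744 = 436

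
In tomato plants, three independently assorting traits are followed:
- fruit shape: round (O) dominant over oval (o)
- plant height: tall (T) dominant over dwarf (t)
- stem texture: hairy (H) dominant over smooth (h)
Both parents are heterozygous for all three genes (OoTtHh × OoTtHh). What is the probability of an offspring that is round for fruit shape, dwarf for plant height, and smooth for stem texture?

Trihybrid cross: OoTtHh × OoTtHh
Each trait segregates independently with a 3:1 phenotypic ratio, so each gene contributes 3/4 (dominant) or 1/4 (recessive).
Target: round (fruit shape), dwarf (plant height), smooth (stem texture)
Probability = product of independent per-trait probabilities
= 3/4 × 1/4 × 1/4 = 3/64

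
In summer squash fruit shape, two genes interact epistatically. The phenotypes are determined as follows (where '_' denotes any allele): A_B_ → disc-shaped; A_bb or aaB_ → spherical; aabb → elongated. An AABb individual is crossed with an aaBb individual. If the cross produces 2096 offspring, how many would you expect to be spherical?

Cross: AABb × aaBb — consider each gene separately:
A gene: AA × aa → 4 Aa → 4 A_ (out of 4)
B gene: Bb × Bb → 1 BB, 2 Bb, 1 bb → 3 B_ : 1 bb (out of 4)
Genotype classes (out of 4 × 4 = 16): A_B_ = 4×3 = 12; A_bb = 4×1 = 4
Apply the phenotype rules: A_B_ (12) → disc-shaped; A_bb (4) → spherical
Phenotype counts (out of 16): 12 disc-shaped, 4 spherical
spherical: 4 out of 16 → fraction 1/4
Expected count = 1/4 × 2096 = 524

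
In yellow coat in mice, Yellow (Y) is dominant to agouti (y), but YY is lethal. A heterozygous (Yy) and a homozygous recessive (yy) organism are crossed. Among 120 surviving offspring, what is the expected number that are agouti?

Cross: Yy × yy
Punnett square offspring (before lethality): 2 Yy, 2 yy
No YY offspring are produced in this cross.
agouti: 2 out of 4 → fraction 1/2
Expected count = 1/2 × 120 = 60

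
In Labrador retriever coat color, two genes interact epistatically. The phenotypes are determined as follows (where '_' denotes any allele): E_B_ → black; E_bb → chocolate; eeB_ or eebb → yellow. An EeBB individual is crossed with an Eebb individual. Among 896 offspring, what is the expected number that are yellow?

Cross: EeBB × Eebb — consider each gene separately:
E gene: Ee × Ee → 1 EE, 2 Ee, 1 ee → 3 E_ : 1 ee (out of 4)
B gene: BB × bb → 4 Bb → 4 B_ (out of 4)
Genotype classes (out of 4 × 4 = 16): E_B_ = 3×4 = 12; eeB_ = 1×4 = 4
Apply the phenotype rules: E_B_ (12) → black; eeB_ (4) → yellow
Phenotype counts (out of 16): 12 black, 4 yellow
yellow: 4 out of 16 → fraction 1/4
Expected count = 1/4 × 896 = 224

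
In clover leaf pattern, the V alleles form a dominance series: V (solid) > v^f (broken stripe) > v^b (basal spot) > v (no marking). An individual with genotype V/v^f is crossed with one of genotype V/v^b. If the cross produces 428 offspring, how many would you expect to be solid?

Cross: V/v^f × V/v^b
Allele dominance: V > v^f > v^b > v
Offspring genotypes: 1 V/V, 1 V/v^b, 1 V/v^f, 1 v^f/v^b
Phenotype counts: 3 solid, 1 broken stripe
solid: 3 out of 4 → fraction 3/4
Expected count = 3/4 × 428 = 321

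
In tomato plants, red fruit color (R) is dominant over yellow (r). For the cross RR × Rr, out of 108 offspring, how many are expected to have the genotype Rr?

Punnett square for RR × Rr:
Offspring genotypes: 2 RR, 2 Rr
Total offspring: 4
Count with target: 2
Probability: 2/4 = 1/2
Expected count = 1/2 × 108 = 54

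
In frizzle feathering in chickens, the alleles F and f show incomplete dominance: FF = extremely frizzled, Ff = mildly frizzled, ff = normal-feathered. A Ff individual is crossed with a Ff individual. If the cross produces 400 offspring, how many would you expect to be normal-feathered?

Punnett square for Ff × Ff:
Offspring genotypes: 1 FF, 2 Ff, 1 ff
Phenotype counts: 1 extremely frizzled, 2 mildly frizzled, 1 normal-feathered
normal-feathered: 1 out of 4 → fraction 1/4
Expected count = 1/4 × 400 = 100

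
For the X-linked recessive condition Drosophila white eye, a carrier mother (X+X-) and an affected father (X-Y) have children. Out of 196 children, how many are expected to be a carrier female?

Cross: X+X- × X-Y
Offspring: 1 X+X-, 1 X+Y, 1 X-X-, 1 X-Y
Probability of a carrier female: 1/4
Expected count = 1/4 × 196 = 49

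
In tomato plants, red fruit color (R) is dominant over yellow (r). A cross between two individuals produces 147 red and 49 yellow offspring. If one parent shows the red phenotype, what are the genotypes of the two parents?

Observed offspring: 147 red, 49 yellow
The observed ratio simplifies to 3:1. Yellow (rr) offspring appear, so each parent must contribute one r allele. The parent stated to show red carries R, so it is Rr. The other parent is then either Rr or rr: Rr × rr would give a 1:1 split, whereas Rr × Rr gives 3:1 — matching the data. So both parents are heterozygous (Rr × Rr).
Parent genotypes: Rr × Rr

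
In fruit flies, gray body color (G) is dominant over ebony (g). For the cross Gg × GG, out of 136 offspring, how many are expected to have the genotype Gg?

Punnett square for Gg × GG:
Offspring genotypes: 2 GG, 2 Gg
Total offspring: 4
Count with target: 2
Probability: 2/4 = 1/2
Expected count = 1/2 × 136 = 68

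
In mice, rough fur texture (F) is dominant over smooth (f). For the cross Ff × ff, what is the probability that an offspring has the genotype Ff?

Punnett square for Ff × ff:
Offspring genotypes: 2 Ff, 2 ff
Total offspring: 4
Count with target: 2
Probability: 2/4 = 1/2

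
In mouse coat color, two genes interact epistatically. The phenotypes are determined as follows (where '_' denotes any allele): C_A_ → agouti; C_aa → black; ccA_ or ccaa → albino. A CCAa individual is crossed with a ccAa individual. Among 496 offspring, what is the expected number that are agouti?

Cross: CCAa × ccAa — consider each gene separately:
C gene: CC × cc → 4 Cc → 4 C_ (out of 4)
A gene: Aa × Aa → 1 AA, 2 Aa, 1 aa → 3 A_ : 1 aa (out of 4)
Genotype classes (out of 4 × 4 = 16): C_A_ = 4×3 = 12; C_aa = 4×1 = 4
Apply the phenotype rules: C_A_ (12) → agouti; C_aa (4) → black
Phenotype counts (out of 16): 12 agouti, 4 black
agouti: 12 out of 16 → fraction 3/4
Expected count = 3/4 × 496 = 372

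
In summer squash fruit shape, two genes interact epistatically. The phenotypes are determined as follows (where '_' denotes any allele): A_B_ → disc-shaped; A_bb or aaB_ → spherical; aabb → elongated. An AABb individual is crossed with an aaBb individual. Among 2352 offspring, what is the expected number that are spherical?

Cross: AABb × aaBb — consider each gene separately:
A gene: AA × aa → 4 Aa → 4 A_ (out of 4)
B gene: Bb × Bb → 1 BB, 2 Bb, 1 bb → 3 B_ : 1 bb (out of 4)
Genotype classes (out of 4 × 4 = 16): A_B_ = 4×3 = 12; A_bb = 4×1 = 4
Apply the phenotype rules: A_B_ (12) → disc-shaped; A_bb (4) → spherical
Phenotype counts (out of 16): 12 disc-shaped, 4 spherical
spherical: 4 out of 16 → fraction 1/4
Expected count = 1/4 × 2352 = 588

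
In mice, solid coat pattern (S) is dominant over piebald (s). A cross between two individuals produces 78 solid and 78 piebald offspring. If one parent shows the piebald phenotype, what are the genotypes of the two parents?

Observed offspring: 78 solid, 78 piebald
The observed ratio simplifies to 1:1. One parent shows piebald, so its genotype must be ss. A 1:1 offspring split requires the other parent to be heterozygous (Ss).
Parent genotypes: ss × Ss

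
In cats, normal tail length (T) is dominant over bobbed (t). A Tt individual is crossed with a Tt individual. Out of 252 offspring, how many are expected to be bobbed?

Punnett square for Tt × Tt:
Offspring genotypes: 1 TT, 2 Tt, 1 tt
normal: 3, bobbed: 1
bobbed: 1 out of 4 → fraction 1/4
Expected count = 1/4 × 252 = 63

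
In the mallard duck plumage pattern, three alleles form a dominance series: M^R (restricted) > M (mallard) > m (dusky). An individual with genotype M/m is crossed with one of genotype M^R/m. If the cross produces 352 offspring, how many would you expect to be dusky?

Cross: M/m × M^R/m
Allele dominance: M^R > M > m
Offspring genotypes: 1 M^R/M, 1 M/m, 1 M^R/m, 1 m/m
Phenotype counts: 2 restricted, 1 mallard, 1 dusky
dusky: 1 out of 4 → fraction 1/4
Expected count = 1/4 × 352 = 88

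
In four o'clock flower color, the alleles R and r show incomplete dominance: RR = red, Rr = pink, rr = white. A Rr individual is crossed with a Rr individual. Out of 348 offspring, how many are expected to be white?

Punnett square for Rr × Rr:
Offspring genotypes: 1 RR, 2 Rr, 1 rr
Phenotype counts: 1 red, 2 pink, 1 white
white: 1 out of 4 → fraction 1/4
Expected count = 1/4 × 348 = 87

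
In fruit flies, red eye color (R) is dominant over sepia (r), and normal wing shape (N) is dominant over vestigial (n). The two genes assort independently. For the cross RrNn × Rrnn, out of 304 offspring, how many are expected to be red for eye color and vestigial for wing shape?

Dihybrid cross RrNn × Rrnn — consider each gene separately:
eye color: Rr × Rr → 1 RR, 2 Rr, 1 rr → 3 R_ : 1 rr (out of 4)
wing shape: Nn × nn → 2 Nn, 2 nn → 2 N_ : 2 nn (out of 4)
Looking for: red (R_) and vestigial (nn)
P(red) = 3/4, P(vestigial) = 2/4
P(both) = 3/4 × 2/4 = 6/16 = 3/8
Expected count = 3/8 × 304 = 114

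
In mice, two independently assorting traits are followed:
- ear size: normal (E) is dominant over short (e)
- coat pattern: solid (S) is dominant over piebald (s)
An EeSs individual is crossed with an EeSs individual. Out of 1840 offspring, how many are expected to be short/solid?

Dihybrid cross EeSs × EeSs — consider each gene separately:
ear size: Ee × Ee → 1 EE, 2 Ee, 1 ee → 3 E_ : 1 ee (out of 4)
coat pattern: Ss × Ss → 1 SS, 2 Ss, 1 ss → 3 S_ : 1 ss (out of 4)
Combine (counts out of 4 × 4 = 16): normal/solid (E_S_) = 3×3 = 9; normal/piebald (E_ss) = 3×1 = 3; short/solid (eeS_) = 1×3 = 3; short/piebald (eess) = 1×1 = 1
Phenotype counts (out of 16): 9 normal/solid, 3 normal/piebald, 3 short/solid, 1 short/piebald
short/solid: 3 out of 16 → fraction 3/16
Expected count = 3/16 × 1840 = 345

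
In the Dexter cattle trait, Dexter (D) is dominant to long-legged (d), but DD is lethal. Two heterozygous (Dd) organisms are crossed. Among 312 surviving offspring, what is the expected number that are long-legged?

Cross: Dd × Dd
Punnett square offspring (before lethality): 1 DD, 2 Dd, 1 dd
The DD genotype is lethal (embryos die); surviving offspring: 2 Dd, 1 dd
long-legged: 1 out of 3 → fraction 1/3
Expected count = 1/3 × 312 = 104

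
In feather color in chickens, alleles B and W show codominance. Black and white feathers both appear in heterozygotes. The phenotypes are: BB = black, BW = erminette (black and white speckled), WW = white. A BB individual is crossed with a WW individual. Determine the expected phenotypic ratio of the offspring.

Punnett square for BB × WW:
Offspring genotypes: 4 BW
Phenotype counts: 4 erminette (black and white speckled)
Ratio: all erminette (black and white speckled)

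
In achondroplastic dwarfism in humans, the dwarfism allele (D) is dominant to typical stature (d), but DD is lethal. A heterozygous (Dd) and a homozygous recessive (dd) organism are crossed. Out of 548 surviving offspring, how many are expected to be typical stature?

Cross: Dd × dd
Punnett square offspring (before lethality): 2 Dd, 2 dd
No DD offspring are produced in this cross.
typical stature: 2 out of 4 → fraction 1/2
Expected count = 1/2 × 548 = 274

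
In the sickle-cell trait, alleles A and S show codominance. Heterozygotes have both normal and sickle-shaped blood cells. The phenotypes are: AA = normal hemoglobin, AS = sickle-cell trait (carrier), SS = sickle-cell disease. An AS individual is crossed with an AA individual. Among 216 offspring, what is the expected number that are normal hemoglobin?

Punnett square for AS × AA:
Offspring genotypes: 2 AA, 2 AS
Phenotype counts: 2 normal hemoglobin, 2 sickle-cell trait (carrier)
normal hemoglobin: 2 out of 4 → fraction 1/2
Expected count = 1/2 × 216 = 108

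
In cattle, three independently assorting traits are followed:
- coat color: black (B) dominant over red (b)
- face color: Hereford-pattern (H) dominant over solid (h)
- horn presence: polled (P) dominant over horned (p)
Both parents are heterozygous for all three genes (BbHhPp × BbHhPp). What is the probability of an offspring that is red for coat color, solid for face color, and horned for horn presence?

Trihybrid cross: BbHhPp × BbHhPp
Each trait segregates independently with a 3:1 phenotypic ratio, so each gene contributes 3/4 (dominant) or 1/4 (recessive).
Target: red (coat color), solid (face color), horned (horn presence)
Probability = product of independent per-trait probabilities
= 1/4 × 1/4 × 1/4 = 1/64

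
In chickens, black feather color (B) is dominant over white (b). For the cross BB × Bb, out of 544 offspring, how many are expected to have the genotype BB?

Punnett square for BB × Bb:
Offspring genotypes: 2 BB, 2 Bb
Total offspring: 4
Count with target: 2
Probability: 2/4 = 1/2
Expected count = 1/2 × 544 = 272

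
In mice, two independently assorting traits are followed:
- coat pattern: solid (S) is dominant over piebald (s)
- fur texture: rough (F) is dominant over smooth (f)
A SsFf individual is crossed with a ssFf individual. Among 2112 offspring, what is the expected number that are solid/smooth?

Dihybrid cross SsFf × ssFf — consider each gene separately:
coat pattern: Ss × ss → 2 Ss, 2 ss → 2 S_ : 2 ss (out of 4)
fur texture: Ff × Ff → 1 FF, 2 Ff, 1 ff → 3 F_ : 1 ff (out of 4)
Combine (counts out of 4 × 4 = 16): solid/rough (S_F_) = 2×3 = 6; solid/smooth (S_ff) = 2×1 = 2; piebald/rough (ssF_) = 2×3 = 6; piebald/smooth (ssff) = 2×1 = 2
Phenotype counts (out of 16): 6 solid/rough, 2 solid/smooth, 6 piebald/rough, 2 piebald/smooth
solid/smooth: 2 out of 16 → fraction 1/8
Expected count = 1/8 × 2112 = 264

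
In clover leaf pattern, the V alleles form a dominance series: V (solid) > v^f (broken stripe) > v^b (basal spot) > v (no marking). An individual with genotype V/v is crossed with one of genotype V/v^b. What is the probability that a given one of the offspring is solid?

Cross: V/v × V/v^b
Allele dominance: V > v^f > v^b > v
Offspring genotypes: 1 V/V, 1 V/v^b, 1 V/v, 1 v^b/v
Phenotype counts: 3 solid, 1 basal spot
solid: 3 out of 4
Probability: 3/4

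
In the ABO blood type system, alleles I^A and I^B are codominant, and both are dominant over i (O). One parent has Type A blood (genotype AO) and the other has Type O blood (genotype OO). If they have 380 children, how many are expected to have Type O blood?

Cross: AO × OO
Possible offspring genotypes: 2 AO, 2 OO
Blood type counts: 2 Type A, 2 Type O
Probability of Type O: 2/4 = 1/2
Expected count = 1/2 × 380 = 190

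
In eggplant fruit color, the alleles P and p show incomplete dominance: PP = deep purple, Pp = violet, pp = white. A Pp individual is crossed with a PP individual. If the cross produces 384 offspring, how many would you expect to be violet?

Punnett square for Pp × PP:
Offspring genotypes: 2 PP, 2 Pp
Phenotype counts: 2 deep purple, 2 violet
violet: 2 out of 4 → fraction 1/2
Expected count = 1/2 × 384 = 192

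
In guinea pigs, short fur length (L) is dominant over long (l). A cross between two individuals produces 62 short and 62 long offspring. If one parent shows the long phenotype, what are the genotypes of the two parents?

Observed offspring: 62 short, 62 long
The observed ratio simplifies to 1:1. One parent shows long, so its genotype must be ll. A 1:1 offspring split requires the other parent to be heterozygous (Ll).
Parent genotypes: ll × Ll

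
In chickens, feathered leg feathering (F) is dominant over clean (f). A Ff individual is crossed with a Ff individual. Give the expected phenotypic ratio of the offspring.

Punnett square for Ff × Ff:
Offspring genotypes: 1 FF, 2 Ff, 1 ff
feathered: 3, clean: 1
Ratio: 3:1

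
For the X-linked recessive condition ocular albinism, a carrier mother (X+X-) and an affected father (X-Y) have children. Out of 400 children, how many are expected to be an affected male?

Cross: X+X- × X-Y
Offspring: 1 X+X-, 1 X+Y, 1 X-X-, 1 X-Y
Probability of an affected male: 1/4
Expected count = 1/4 × 400 = 100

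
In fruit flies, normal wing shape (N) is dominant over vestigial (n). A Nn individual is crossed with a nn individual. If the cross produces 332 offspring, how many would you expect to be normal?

Punnett square for Nn × nn:
Offspring genotypes: 2 Nn, 2 nn
normal: 2, vestigial: 2
normal: 2 out of 4 → fraction 1/2
Expected count = 1/2 × 332 = 166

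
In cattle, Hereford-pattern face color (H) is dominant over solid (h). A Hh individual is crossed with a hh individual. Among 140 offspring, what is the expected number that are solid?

Punnett square for Hh × hh:
Offspring genotypes: 2 Hh, 2 hh
Hereford-pattern: 2, solid: 2
solid: 2 out of 4 → fraction 1/2
Expected count = 1/2 × 140 = 70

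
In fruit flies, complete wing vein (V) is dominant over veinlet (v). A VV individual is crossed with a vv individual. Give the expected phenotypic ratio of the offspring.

Punnett square for VV × vv:
Offspring genotypes: 4 Vv
complete: 4, veinlet: 0
Ratio: all complete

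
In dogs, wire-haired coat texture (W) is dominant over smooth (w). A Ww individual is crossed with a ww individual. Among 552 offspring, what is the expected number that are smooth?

Punnett square for Ww × ww:
Offspring genotypes: 2 Ww, 2 ww
wire-haired: 2, smooth: 2
smooth: 2 out of 4 → fraction 1/2
Expected count = 1/2 × 552 = 276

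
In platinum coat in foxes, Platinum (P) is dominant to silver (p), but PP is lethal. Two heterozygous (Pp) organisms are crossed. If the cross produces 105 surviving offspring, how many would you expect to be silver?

Cross: Pp × Pp
Punnett square offspring (before lethality): 1 PP, 2 Pp, 1 pp
The PP genotype is lethal (embryos die); surviving offspring: 2 Pp, 1 pp
silver: 1 out of 3 → fraction 1/3
Expected count = 1/3 × 105 = 35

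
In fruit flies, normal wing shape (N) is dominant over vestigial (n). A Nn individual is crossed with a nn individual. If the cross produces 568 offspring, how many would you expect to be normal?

Punnett square for Nn × nn:
Offspring genotypes: 2 Nn, 2 nn
normal: 2, vestigial: 2
normal: 2 out of 4 → fraction 1/2
Expected count = 1/2 × 568 = 284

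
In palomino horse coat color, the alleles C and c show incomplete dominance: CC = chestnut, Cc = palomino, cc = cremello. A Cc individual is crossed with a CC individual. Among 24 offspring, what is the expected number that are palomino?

Punnett square for Cc × CC:
Offspring genotypes: 2 CC, 2 Cc
Phenotype counts: 2 chestnut, 2 palomino
palomino: 2 out of 4 → fraction 1/2
Expected count = 1/2 × 24 = 12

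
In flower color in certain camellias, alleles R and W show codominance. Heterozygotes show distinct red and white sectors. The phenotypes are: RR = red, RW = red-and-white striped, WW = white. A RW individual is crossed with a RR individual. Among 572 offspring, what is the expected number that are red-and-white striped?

Punnett square for RW × RR:
Offspring genotypes: 2 RR, 2 RW
Phenotype counts: 2 red, 2 red-and-white striped
red-and-white striped: 2 out of 4 → fraction 1/2
Expected count = 1/2 × 572 = 286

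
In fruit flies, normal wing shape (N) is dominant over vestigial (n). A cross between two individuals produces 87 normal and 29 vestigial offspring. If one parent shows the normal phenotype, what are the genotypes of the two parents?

Observed offspring: 87 normal, 29 vestigial
The observed ratio simplifies to 3:1. Vestigial (nn) offspring appear, so each parent must contribute one n allele. The parent stated to show normal carries N, so it is Nn. The other parent is then either Nn or nn: Nn × nn would give a 1:1 split, whereas Nn × Nn gives 3:1 — matching the data. So both parents are heterozygous (Nn × Nn).
Parent genotypes: Nn × Nn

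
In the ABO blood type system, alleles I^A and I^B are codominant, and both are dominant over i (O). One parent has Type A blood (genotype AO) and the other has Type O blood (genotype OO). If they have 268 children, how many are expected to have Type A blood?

Cross: AO × OO
Possible offspring genotypes: 2 AO, 2 OO
Blood type counts: 2 Type A, 2 Type O
Probability of Type A: 2/4 = 1/2
Expected count = 1/2 × 268 = 134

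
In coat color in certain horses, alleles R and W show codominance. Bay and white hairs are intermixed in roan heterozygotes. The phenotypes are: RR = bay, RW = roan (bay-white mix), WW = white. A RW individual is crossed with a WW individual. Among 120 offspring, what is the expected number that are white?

Punnett square for RW × WW:
Offspring genotypes: 2 RW, 2 WW
Phenotype counts: 2 roan (bay-white mix), 2 white
white: 2 out of 4 → fraction 1/2
Expected count = 1/2 × 120 = 60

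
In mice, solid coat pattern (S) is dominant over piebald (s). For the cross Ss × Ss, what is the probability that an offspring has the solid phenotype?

Punnett square for Ss × Ss:
Offspring genotypes: 1 SS, 2 Ss, 1 ss
Total offspring: 4
Count with target: 3
Probability: 3/4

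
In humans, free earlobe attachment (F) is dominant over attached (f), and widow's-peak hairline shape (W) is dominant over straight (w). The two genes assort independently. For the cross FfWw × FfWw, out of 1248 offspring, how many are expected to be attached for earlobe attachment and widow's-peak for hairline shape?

Dihybrid cross FfWw × FfWw — consider each gene separately:
earlobe attachment: Ff × Ff → 1 FF, 2 Ff, 1 ff → 3 F_ : 1 ff (out of 4)
hairline shape: Ww × Ww → 1 WW, 2 Ww, 1 ww → 3 W_ : 1 ww (out of 4)
Looking for: attached (ff) and widow's-peak (W_)
P(attached) = 1/4, P(widow's-peak) = 3/4
P(both) = 1/4 × 3/4 = 3/16
Expected count = 3/16 × 1248 = 234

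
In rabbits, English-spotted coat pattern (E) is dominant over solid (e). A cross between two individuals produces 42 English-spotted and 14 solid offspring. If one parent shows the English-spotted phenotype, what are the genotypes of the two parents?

Observed offspring: 42 English-spotted, 14 solid
The observed ratio simplifies to 3:1. Solid (ee) offspring appear, so each parent must contribute one e allele. The parent stated to show English-spotted carries E, so it is Ee. The other parent is then either Ee or ee: Ee × ee would give a 1:1 split, whereas Ee × Ee gives 3:1 — matching the data. So both parents are heterozygous (Ee × Ee).
Parent genotypes: Ee × Ee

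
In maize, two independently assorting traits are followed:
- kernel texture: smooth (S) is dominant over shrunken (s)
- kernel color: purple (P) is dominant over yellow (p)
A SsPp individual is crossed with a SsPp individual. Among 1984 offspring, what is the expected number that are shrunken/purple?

Dihybrid cross SsPp × SsPp — consider each gene separately:
kernel texture: Ss × Ss → 1 SS, 2 Ss, 1 ss → 3 S_ : 1 ss (out of 4)
kernel color: Pp × Pp → 1 PP, 2 Pp, 1 pp → 3 P_ : 1 pp (out of 4)
Combine (counts out of 4 × 4 = 16): smooth/purple (S_P_) = 3×3 = 9; smooth/yellow (S_pp) = 3×1 = 3; shrunken/purple (ssP_) = 1×3 = 3; shrunken/yellow (sspp) = 1×1 = 1
Phenotype counts (out of 16): 9 smooth/purple, 3 smooth/yellow, 3 shrunken/purple, 1 shrunken/yellow
shrunken/purple: 3 out of 16 → fraction 3/16
Expected count = 3/16 × 1984 = 372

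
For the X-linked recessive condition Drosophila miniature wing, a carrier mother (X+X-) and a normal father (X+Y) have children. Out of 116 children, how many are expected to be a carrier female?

Cross: X+X- × X+Y
Offspring: 1 X+X+, 1 X+Y, 1 X+X-, 1 X-Y
Probability of a carrier female: 1/4
Expected count = 1/4 × 116 = 29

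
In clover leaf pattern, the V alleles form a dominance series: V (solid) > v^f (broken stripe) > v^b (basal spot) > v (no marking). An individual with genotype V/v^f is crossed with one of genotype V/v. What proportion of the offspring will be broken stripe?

Cross: V/v^f × V/v
Allele dominance: V > v^f > v^b > v
Offspring genotypes: 1 V/V, 1 V/v, 1 V/v^f, 1 v^f/v
Phenotype counts: 3 solid, 1 broken stripe
broken stripe: 1 out of 4
Probability: 1/4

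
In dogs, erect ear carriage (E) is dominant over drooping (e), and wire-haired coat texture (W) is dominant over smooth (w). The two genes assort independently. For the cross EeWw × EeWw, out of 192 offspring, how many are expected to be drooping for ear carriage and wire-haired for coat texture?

Dihybrid cross EeWw × EeWw — consider each gene separately:
ear carriage: Ee × Ee → 1 EE, 2 Ee, 1 ee → 3 E_ : 1 ee (out of 4)
coat texture: Ww × Ww → 1 WW, 2 Ww, 1 ww → 3 W_ : 1 ww (out of 4)
Looking for: drooping (ee) and wire-haired (W_)
P(drooping) = 1/4, P(wire-haired) = 3/4
P(both) = 1/4 × 3/4 = 3/16
Expected count = 3/16 × 192 = 36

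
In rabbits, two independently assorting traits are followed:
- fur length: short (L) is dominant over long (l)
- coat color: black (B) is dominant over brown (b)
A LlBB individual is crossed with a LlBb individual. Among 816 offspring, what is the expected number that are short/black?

Dihybrid cross LlBB × LlBb — consider each gene separately:
fur length: Ll × Ll → 1 LL, 2 Ll, 1 ll → 3 L_ : 1 ll (out of 4)
coat color: BB × Bb → 2 BB, 2 Bb → 4 B_ (out of 4)
Combine (counts out of 4 × 4 = 16): short/black (L_B_) = 3×4 = 12; long/black (llB_) = 1×4 = 4
Phenotype counts (out of 16): 12 short/black, 4 long/black
short/black: 12 out of 16 → fraction 3/4
Expected count = 3/4 × 816 = 612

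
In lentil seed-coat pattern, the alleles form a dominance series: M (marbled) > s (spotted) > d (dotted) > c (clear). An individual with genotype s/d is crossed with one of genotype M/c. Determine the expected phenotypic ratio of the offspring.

Cross: s/d × M/c
Allele dominance: M > s > d > c
Offspring genotypes: 1 M/s, 1 s/c, 1 M/d, 1 d/c
Phenotype counts: 2 marbled, 1 spotted, 1 dotted
Ratio: 2 marbled : 1 spotted : 1 dotted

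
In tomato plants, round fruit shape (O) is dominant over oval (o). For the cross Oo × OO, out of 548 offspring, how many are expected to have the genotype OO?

Punnett square for Oo × OO:
Offspring genotypes: 2 OO, 2 Oo
Total offspring: 4
Count with target: 2
Probability: 2/4 = 1/2
Expected count = 1/2 × 548 = 274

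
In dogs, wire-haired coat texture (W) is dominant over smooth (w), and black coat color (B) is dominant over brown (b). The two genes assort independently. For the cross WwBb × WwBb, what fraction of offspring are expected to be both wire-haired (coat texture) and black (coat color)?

Dihybrid cross WwBb × WwBb — consider each gene separately:
coat texture: Ww × Ww → 1 WW, 2 Ww, 1 ww → 3 W_ : 1 ww (out of 4)
coat color: Bb × Bb → 1 BB, 2 Bb, 1 bb → 3 B_ : 1 bb (out of 4)
Looking for: wire-haired (W_) and black (B_)
P(wire-haired) = 3/4, P(black) = 3/4
P(both) = 3/4 × 3/4 = 9/16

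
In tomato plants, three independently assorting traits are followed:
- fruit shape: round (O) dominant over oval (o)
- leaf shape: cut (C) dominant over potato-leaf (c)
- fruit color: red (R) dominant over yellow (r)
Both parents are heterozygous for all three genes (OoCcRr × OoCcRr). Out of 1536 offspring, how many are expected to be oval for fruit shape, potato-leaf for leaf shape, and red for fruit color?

Trihybrid cross: OoCcRr × OoCcRr
Each trait segregates independently with a 3:1 phenotypic ratio, so each gene contributes 3/4 (dominant) or 1/4 (recessive).
Target: oval (fruit shape), potato-leaf (leaf shape), red (fruit color)
Probability = product of independent per-trait probabilities
= 1/4 × 1/4 × 3/4 = 3/64
Expected count = 3/64 × 1536 = 72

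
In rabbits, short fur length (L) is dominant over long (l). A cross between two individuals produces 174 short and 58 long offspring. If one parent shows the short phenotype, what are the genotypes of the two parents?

Observed offspring: 174 short, 58 long
The observed ratio simplifies to 3:1. Long (ll) offspring appear, so each parent must contribute one l allele. The parent stated to show short carries L, so it is Ll. The other parent is then either Ll or ll: Ll × ll would give a 1:1 split, whereas Ll × Ll gives 3:1 — matching the data. So both parents are heterozygous (Ll × Ll).
Parent genotypes: Ll × Ll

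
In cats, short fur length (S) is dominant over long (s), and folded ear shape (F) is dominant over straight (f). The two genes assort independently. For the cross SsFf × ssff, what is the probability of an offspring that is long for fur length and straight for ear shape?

Dihybrid cross SsFf × ssff — consider each gene separately:
fur length: Ss × ss → 2 Ss, 2 ss → 2 S_ : 2 ss (out of 4)
ear shape: Ff × ff → 2 Ff, 2 ff → 2 F_ : 2 ff (out of 4)
Looking for: long (ss) and straight (ff)
P(long) = 2/4, P(straight) = 2/4
P(both) = 2/4 × 2/4 = 4/16 = 1/4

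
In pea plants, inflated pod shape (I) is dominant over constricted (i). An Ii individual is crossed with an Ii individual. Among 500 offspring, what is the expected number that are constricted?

Punnett square for Ii × Ii:
Offspring genotypes: 1 II, 2 Ii, 1 ii
inflated: 3, constricted: 1
constricted: 1 out of 4 → fraction 1/4
Expected count = 1/4 × 500 = 125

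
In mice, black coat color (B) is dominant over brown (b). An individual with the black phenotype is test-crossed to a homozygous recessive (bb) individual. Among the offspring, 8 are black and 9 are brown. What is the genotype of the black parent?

Test cross: ? × bb
Offspring: 8 black, 9 brown — approximately 1:1.
A 1:1 ratio in a test cross indicates the unknown parent is heterozygous (Bb).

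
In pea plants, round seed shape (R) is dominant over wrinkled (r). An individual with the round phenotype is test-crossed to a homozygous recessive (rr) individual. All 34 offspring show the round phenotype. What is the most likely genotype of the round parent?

Test cross: ? × rr
All offspring are round.
If the unknown parent were heterozygous (Rr), about half of 34 offspring would be wrinkled; none are. The unknown parent is most likely homozygous dominant (RR).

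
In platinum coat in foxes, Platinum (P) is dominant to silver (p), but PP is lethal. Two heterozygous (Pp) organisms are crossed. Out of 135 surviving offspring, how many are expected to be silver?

Cross: Pp × Pp
Punnett square offspring (before lethality): 1 PP, 2 Pp, 1 pp
The PP genotype is lethal (embryos die); surviving offspring: 2 Pp, 1 pp
silver: 1 out of 3 → fraction 1/3
Expected count = 1/3 × 135 = 45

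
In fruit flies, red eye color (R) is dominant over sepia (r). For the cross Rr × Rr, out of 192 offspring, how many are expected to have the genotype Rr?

Punnett square for Rr × Rr:
Offspring genotypes: 1 RR, 2 Rr, 1 rr
Total offspring: 4
Count with target: 2
Probability: 2/4 = 1/2
Expected count = 1/2 × 192 = 96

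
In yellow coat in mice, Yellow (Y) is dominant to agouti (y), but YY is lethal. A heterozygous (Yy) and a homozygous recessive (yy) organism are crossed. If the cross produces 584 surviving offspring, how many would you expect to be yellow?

Cross: Yy × yy
Punnett square offspring (before lethality): 2 Yy, 2 yy
No YY offspring are produced in this cross.
yellow: 2 out of 4 → fraction 1/2
Expected count = 1/2 × 584 = 292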